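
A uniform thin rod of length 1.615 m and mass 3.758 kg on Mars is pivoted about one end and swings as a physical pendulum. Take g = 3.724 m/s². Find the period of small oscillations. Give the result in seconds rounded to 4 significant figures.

For a physical pendulum T = 2π√(I/(mgd)), with d = 0.80750 m from pivot to centre of mass.
I_cm = mL²/12 = 3.758 × 1.615²/12 = 0.81681 kg·m²; I = I_cm + md² = 0.81681 + 3.758 × 0.80750² = 3.2672 kg·m².
T = 2π√(3.2672/(3.758 × 3.724 × 0.80750)) = 3.378 s.

3.378 s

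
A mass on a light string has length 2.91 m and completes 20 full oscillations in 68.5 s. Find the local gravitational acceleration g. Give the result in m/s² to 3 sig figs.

9.79 m/s²

T = 68.5/20 = 3.425 s.
From T = 2π√(L/g), g = 4π²L/T² = 4π² × 2.91/3.425² = 9.79 m/s².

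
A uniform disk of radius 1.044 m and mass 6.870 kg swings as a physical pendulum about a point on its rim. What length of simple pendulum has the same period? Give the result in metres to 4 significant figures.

1.566 m

The equivalent simple-pendulum length is L_eq = I/(md), where I is about the pivot and d = 1.0440 m.
I_cm = ½mR² = 3.7439 kg·m², so I = I_cm + md² = 3.7439 + 7.4879 = 11.232 kg·m².
L_eq = 11.232/(6.870 × 1.0440) = 1.566 m.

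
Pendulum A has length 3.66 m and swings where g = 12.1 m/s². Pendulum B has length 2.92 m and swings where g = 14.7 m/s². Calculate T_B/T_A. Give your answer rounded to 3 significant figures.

0.810

T = 2π√(L/g), so T_B/T_A = √((L_B/g_B)/(L_A/g_A)) = √((2.92/14.7)/(3.66/12.1)) = 0.810.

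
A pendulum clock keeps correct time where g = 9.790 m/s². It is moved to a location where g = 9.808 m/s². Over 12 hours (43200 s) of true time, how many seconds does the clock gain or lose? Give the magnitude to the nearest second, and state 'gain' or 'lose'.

gain 40 s

The clock's period scales as T ∝ 1/√g, so T'/T = √(9.790/9.808) = 0.999082.
In 43200 s of true time the clock registers 43200/0.999082 = 43239.7 s, so it gains 40 s.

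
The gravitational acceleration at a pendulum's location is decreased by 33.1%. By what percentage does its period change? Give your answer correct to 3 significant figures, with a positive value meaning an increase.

22.3%

T ∝ 1/√g, so T'/T = 1/√(0.6690) = 1.223.
Percentage change in T = (1.223 − 1) × 100% = 22.3%.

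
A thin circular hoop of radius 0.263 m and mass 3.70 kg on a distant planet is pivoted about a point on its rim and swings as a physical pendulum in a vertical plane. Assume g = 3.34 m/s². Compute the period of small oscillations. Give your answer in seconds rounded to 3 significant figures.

2.49 s

I_cm = mr² = 0.2559 kg·m². The pivot is at distance d = 0.263 m from the centre of mass.
By the parallel-axis theorem, I = I_cm + md² = 0.2559 + 0.2559 = 0.5119 kg·m².
T = 2π√(I/(mgd)) = 2π√(0.5119/(3.70 × 3.34 × 0.263)) = 2.49 s.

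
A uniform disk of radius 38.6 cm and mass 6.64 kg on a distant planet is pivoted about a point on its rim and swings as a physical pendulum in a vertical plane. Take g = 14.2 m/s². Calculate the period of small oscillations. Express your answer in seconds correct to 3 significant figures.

I_cm = ½mr² = 0.4947 kg·m². The pivot is at distance d = 0.386 m from the centre of mass.
By the parallel-axis theorem, I = I_cm + md² = 0.4947 + 0.9893 = 1.484 kg·m².
T = 2π√(I/(mgd)) = 2π√(1.484/(6.64 × 14.2 × 0.386)) = 1.27 s.

1.27 s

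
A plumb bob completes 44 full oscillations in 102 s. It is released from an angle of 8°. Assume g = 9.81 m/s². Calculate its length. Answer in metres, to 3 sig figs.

1.34 m

T = 102/44 = 2.318 s.
From T = 2π√(L/g), L = gT²/(4π²) = 9.81 × 2.318²/(4π²) = 1.34 m.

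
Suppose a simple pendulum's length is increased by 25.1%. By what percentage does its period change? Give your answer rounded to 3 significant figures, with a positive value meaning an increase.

11.8%

T ∝ √L, so T'/T = √(1.251) = 1.118.
Percentage change in T = (1.118 − 1) × 100% = 11.8%.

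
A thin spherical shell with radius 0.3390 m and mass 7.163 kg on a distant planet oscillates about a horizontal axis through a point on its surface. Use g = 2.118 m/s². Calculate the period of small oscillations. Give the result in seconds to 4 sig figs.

3.245 s

I_cm = (2/3)mr² = 0.54879 kg·m². The pivot is at distance d = 0.3390 m from the centre of mass.
By the parallel-axis theorem, I = I_cm + md² = 0.54879 + 0.82318 = 1.3720 kg·m².
T = 2π√(I/(mgd)) = 2π√(1.3720/(7.163 × 2.118 × 0.3390)) = 3.245 s.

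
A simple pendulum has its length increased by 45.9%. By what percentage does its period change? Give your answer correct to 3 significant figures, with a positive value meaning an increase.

T ∝ √L, so T'/T = √(1.459) = 1.208.
Percentage change in T = (1.208 − 1) × 100% = 20.8%.

20.8%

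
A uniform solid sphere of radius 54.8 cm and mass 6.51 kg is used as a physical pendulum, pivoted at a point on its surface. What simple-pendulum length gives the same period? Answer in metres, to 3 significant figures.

0.767 m

The equivalent simple-pendulum length is L_eq = I/(md), where I is about the pivot and d = 0.5480 m.
I_cm = (2/5)mR² = 0.7820 kg·m², so I = I_cm + md² = 0.7820 + 1.955 = 2.737 kg·m².
L_eq = 2.737/(6.51 × 0.5480) = 0.767 m.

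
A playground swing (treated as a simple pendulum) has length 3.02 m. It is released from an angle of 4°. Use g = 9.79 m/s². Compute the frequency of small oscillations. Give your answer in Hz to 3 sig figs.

T = 2π√(L/g) = 2π√(3.02/9.79) = 3.490 s, so f = 1/T = 0.287 Hz.

0.287 Hz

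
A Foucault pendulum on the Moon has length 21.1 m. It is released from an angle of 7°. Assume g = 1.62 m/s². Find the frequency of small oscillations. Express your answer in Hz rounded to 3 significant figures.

0.0441 Hz

T = 2π√(L/g) = 2π√(21.1/1.62) = 22.68 s, so f = 1/T = 0.0441 Hz.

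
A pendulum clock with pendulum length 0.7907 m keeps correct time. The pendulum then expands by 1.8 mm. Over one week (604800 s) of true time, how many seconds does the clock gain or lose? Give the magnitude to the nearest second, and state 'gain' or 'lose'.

T ∝ √L, so T'/T = √(0.79250/0.7907) = 1.00114.
In 604800 s of true time the clock registers 604800/1.00114 = 604112.8 s, so it loses 687 s.

lose 687 s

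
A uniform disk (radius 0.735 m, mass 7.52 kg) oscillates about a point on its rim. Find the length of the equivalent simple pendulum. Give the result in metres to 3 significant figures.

1.10 m

The equivalent simple-pendulum length is L_eq = I/(md), where I is about the pivot and d = 0.7350 m.
I_cm = ½mR² = 2.031 kg·m², so I = I_cm + md² = 2.031 + 4.062 = 6.094 kg·m².
L_eq = 6.094/(7.52 × 0.7350) = 1.10 m.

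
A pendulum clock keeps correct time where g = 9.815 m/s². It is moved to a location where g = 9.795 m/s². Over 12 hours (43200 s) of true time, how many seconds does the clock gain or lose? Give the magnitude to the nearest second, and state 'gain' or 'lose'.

The clock's period scales as T ∝ 1/√g, so T'/T = √(9.815/9.795) = 1.00102.
In 43200 s of true time the clock registers 43200/1.00102 = 43156.0 s, so it loses 44 s.

lose 44 s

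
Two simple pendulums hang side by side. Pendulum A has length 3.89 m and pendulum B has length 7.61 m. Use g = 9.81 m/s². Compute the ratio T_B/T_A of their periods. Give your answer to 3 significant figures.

T ∝ √L, so T_B/T_A = √(L_B/L_A) = √(7.61/3.89) = 1.40.

1.40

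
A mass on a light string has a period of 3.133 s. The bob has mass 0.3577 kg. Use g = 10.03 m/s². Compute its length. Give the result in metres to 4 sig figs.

From T = 2π√(L/g), L = gT²/(4π²) = 10.03 × 3.1330²/(4π²) = 2.494 m.

2.494 m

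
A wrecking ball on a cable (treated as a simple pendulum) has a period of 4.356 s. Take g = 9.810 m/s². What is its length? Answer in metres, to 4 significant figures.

From T = 2π√(L/g), L = gT²/(4π²) = 9.810 × 4.3560²/(4π²) = 4.715 m.

4.715 m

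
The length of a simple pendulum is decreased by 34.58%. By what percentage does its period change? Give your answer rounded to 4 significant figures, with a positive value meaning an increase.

T ∝ √L, so T'/T = √(0.65420) = 0.80883.
Percentage change in T = (0.80883 − 1) × 100% = -19.12%.

-19.12%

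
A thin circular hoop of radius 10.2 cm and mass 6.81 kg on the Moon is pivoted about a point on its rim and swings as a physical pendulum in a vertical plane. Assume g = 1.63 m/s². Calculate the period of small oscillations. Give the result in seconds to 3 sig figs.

I_cm = mr² = 0.07085 kg·m². The pivot is at distance d = 0.102 m from the centre of mass.
By the parallel-axis theorem, I = I_cm + md² = 0.07085 + 0.07085 = 0.1417 kg·m².
T = 2π√(I/(mgd)) = 2π√(0.1417/(6.81 × 1.63 × 0.102)) = 2.22 s.

2.22 s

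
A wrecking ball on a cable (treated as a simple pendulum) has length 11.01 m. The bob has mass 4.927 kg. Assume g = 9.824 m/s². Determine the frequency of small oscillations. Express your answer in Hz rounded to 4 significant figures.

0.1503 Hz

T = 2π√(L/g) = 2π√(11.01/9.824) = 6.6516 s, so f = 1/T = 0.1503 Hz.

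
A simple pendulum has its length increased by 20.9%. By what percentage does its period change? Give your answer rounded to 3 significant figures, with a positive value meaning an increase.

T ∝ √L, so T'/T = √(1.209) = 1.100.
Percentage change in T = (1.100 − 1) × 100% = 9.95%.

9.95%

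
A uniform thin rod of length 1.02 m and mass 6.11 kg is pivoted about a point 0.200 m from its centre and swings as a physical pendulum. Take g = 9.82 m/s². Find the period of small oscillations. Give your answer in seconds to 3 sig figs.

For a physical pendulum T = 2π√(I/(mgd)), with d = 0.2000 m from pivot to centre of mass.
I_cm = mL²/12 = 6.11 × 1.02²/12 = 0.5297 kg·m²; I = I_cm + md² = 0.5297 + 6.11 × 0.2000² = 0.7741 kg·m².
T = 2π√(0.7741/(6.11 × 9.82 × 0.2000)) = 1.60 s.

1.60 s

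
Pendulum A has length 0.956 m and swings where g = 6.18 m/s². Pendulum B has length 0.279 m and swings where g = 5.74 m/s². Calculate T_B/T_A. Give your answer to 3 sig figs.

T = 2π√(L/g), so T_B/T_A = √((L_B/g_B)/(L_A/g_A)) = √((0.279/5.74)/(0.956/6.18)) = 0.561.

0.561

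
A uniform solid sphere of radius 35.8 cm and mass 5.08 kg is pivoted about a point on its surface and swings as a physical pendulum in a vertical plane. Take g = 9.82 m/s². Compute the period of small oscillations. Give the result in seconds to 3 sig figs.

1.42 s

I_cm = (2/5)mr² = 0.2604 kg·m². The pivot is at distance d = 0.358 m from the centre of mass.
By the parallel-axis theorem, I = I_cm + md² = 0.2604 + 0.6511 = 0.9115 kg·m².
T = 2π√(I/(mgd)) = 2π√(0.9115/(5.08 × 9.82 × 0.358)) = 1.42 s.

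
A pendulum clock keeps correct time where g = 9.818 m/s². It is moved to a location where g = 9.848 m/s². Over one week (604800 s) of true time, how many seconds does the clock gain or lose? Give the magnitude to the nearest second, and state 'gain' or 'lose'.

gain 923 s

The clock's period scales as T ∝ 1/√g, so T'/T = √(9.818/9.848) = 0.998476.
In 604800 s of true time the clock registers 604800/0.998476 = 605723.3 s, so it gains 923 s.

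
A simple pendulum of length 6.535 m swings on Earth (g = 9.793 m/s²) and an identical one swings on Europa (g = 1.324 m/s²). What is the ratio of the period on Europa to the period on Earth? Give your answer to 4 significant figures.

2.720

T ∝ 1/√g, so T₂/T₁ = √(g₁/g₂) = √(9.793/1.324) = 2.720.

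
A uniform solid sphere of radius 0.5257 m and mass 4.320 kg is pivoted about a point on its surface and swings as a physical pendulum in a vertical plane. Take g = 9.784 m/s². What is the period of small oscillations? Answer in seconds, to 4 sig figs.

I_cm = (2/5)mr² = 0.47755 kg·m². The pivot is at distance d = 0.5257 m from the centre of mass.
By the parallel-axis theorem, I = I_cm + md² = 0.47755 + 1.1939 = 1.6714 kg·m².
T = 2π√(I/(mgd)) = 2π√(1.6714/(4.320 × 9.784 × 0.5257)) = 1.723 s.

1.723 s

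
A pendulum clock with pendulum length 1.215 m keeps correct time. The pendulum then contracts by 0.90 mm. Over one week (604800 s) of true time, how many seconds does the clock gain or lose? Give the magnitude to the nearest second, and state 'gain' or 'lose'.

T ∝ √L, so T'/T = √(1.21410/1.215) = 0.999630.
In 604800 s of true time the clock registers 604800/0.999630 = 605024.1 s, so it gains 224 s.

gain 224 s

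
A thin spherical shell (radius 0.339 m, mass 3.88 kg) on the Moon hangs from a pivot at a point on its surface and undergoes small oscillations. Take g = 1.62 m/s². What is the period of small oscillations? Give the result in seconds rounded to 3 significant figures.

3.71 s

I_cm = (2/3)mr² = 0.2973 kg·m². The pivot is at distance d = 0.339 m from the centre of mass.
By the parallel-axis theorem, I = I_cm + md² = 0.2973 + 0.4459 = 0.7432 kg·m².
T = 2π√(I/(mgd)) = 2π√(0.7432/(3.88 × 1.62 × 0.339)) = 3.71 s.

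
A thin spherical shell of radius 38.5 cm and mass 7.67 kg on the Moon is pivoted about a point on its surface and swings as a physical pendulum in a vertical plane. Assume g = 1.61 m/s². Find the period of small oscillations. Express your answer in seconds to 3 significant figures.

3.97 s

I_cm = (2/3)mr² = 0.7579 kg·m². The pivot is at distance d = 0.385 m from the centre of mass.
By the parallel-axis theorem, I = I_cm + md² = 0.7579 + 1.137 = 1.895 kg·m².
T = 2π√(I/(mgd)) = 2π√(1.895/(7.67 × 1.61 × 0.385)) = 3.97 s.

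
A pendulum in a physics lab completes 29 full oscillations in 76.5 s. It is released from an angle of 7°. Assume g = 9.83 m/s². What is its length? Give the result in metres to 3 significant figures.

1.73 m

T = 76.5/29 = 2.638 s.
From T = 2π√(L/g), L = gT²/(4π²) = 9.83 × 2.638²/(4π²) = 1.73 m.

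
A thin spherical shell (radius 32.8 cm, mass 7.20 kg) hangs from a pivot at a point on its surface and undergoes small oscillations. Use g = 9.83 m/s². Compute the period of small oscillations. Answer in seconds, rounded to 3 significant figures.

1.48 s

I_cm = (2/3)mr² = 0.5164 kg·m². The pivot is at distance d = 0.328 m from the centre of mass.
By the parallel-axis theorem, I = I_cm + md² = 0.5164 + 0.7746 = 1.291 kg·m².
T = 2π√(I/(mgd)) = 2π√(1.291/(7.20 × 9.83 × 0.328)) = 1.48 s.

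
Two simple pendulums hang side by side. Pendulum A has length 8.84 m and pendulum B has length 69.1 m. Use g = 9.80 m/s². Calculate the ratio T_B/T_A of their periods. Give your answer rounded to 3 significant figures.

2.80

T ∝ √L, so T_B/T_A = √(L_B/L_A) = √(69.1/8.84) = 2.80.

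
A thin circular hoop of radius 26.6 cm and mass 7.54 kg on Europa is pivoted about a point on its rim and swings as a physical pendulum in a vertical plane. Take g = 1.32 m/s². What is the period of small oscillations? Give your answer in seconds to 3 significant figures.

3.99 s

I_cm = mr² = 0.5335 kg·m². The pivot is at distance d = 0.266 m from the centre of mass.
By the parallel-axis theorem, I = I_cm + md² = 0.5335 + 0.5335 = 1.067 kg·m².
T = 2π√(I/(mgd)) = 2π√(1.067/(7.54 × 1.32 × 0.266)) = 3.99 s.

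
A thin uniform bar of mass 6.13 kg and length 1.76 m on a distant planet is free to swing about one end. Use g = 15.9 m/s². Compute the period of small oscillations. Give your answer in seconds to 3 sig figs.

1.71 s

For a physical pendulum T = 2π√(I/(mgd)), with d = 0.8800 m from pivot to centre of mass.
I_cm = mL²/12 = 6.13 × 1.76²/12 = 1.582 kg·m²; I = I_cm + md² = 1.582 + 6.13 × 0.8800² = 6.329 kg·m².
T = 2π√(6.329/(6.13 × 15.9 × 0.8800)) = 1.71 s.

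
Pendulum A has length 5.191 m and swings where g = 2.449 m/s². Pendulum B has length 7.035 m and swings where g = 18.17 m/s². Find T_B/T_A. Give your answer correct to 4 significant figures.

0.4274

T = 2π√(L/g), so T_B/T_A = √((L_B/g_B)/(L_A/g_A)) = √((7.035/18.17)/(5.191/2.449)) = 0.4274.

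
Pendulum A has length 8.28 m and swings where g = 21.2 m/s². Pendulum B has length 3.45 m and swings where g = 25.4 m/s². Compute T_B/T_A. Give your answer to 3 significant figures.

T = 2π√(L/g), so T_B/T_A = √((L_B/g_B)/(L_A/g_A)) = √((3.45/25.4)/(8.28/21.2)) = 0.590.

0.590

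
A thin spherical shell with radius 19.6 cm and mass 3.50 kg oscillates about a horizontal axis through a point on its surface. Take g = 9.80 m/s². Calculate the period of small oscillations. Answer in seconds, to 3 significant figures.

I_cm = (2/3)mr² = 0.08964 kg·m². The pivot is at distance d = 0.196 m from the centre of mass.
By the parallel-axis theorem, I = I_cm + md² = 0.08964 + 0.1345 = 0.2241 kg·m².
T = 2π√(I/(mgd)) = 2π√(0.2241/(3.50 × 9.80 × 0.196)) = 1.15 s.

1.15 s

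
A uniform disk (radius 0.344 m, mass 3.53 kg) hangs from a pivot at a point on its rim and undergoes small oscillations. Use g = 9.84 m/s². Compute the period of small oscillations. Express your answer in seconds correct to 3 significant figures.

1.44 s

I_cm = ½mr² = 0.2089 kg·m². The pivot is at distance d = 0.344 m from the centre of mass.
By the parallel-axis theorem, I = I_cm + md² = 0.2089 + 0.4177 = 0.6266 kg·m².
T = 2π√(I/(mgd)) = 2π√(0.6266/(3.53 × 9.84 × 0.344)) = 1.44 s.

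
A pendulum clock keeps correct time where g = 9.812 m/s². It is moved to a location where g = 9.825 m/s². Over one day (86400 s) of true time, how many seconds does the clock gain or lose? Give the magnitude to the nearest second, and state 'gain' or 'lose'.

The clock's period scales as T ∝ 1/√g, so T'/T = √(9.812/9.825) = 0.999338.
In 86400 s of true time the clock registers 86400/0.999338 = 86457.2 s, so it gains 57 s.

gain 57 s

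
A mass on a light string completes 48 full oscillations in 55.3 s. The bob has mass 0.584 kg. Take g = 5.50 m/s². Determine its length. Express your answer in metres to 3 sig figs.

0.185 m

T = 55.3/48 = 1.152 s.
From T = 2π√(L/g), L = gT²/(4π²) = 5.50 × 1.152²/(4π²) = 0.185 m.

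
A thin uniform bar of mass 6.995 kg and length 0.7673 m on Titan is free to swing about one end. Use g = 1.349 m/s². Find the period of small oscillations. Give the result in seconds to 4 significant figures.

For a physical pendulum T = 2π√(I/(mgd)), with d = 0.38365 m from pivot to centre of mass.
I_cm = mL²/12 = 6.995 × 0.7673²/12 = 0.34319 kg·m²; I = I_cm + md² = 0.34319 + 6.995 × 0.38365² = 1.3728 kg·m².
T = 2π√(1.3728/(6.995 × 1.349 × 0.38365)) = 3.869 s.

3.869 s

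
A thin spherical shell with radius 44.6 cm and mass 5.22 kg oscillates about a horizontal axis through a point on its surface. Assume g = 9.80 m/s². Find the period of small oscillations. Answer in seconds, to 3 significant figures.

1.73 s

I_cm = (2/3)mr² = 0.6922 kg·m². The pivot is at distance d = 0.446 m from the centre of mass.
By the parallel-axis theorem, I = I_cm + md² = 0.6922 + 1.038 = 1.731 kg·m².
T = 2π√(I/(mgd)) = 2π√(1.731/(5.22 × 9.80 × 0.446)) = 1.73 s.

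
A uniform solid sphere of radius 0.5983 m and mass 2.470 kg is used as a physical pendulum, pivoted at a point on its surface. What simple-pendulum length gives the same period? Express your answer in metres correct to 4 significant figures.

0.8376 m

The equivalent simple-pendulum length is L_eq = I/(md), where I is about the pivot and d = 0.59830 m.
I_cm = (2/5)mR² = 0.35367 kg·m², so I = I_cm + md² = 0.35367 + 0.88417 = 1.2378 kg·m².
L_eq = 1.2378/(2.470 × 0.59830) = 0.8376 m.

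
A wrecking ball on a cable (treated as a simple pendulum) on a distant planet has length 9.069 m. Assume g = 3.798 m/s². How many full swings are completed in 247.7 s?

25

T = 2π√(L/g) = 2π√(9.069/3.798) = 9.7092 s.
Number of complete oscillations = ⌊247.7/9.7092⌋ = ⌊25.512⌋ = 25.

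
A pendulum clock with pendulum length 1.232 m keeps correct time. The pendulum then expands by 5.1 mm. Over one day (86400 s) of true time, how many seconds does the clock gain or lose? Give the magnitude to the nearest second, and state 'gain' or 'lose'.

T ∝ √L, so T'/T = √(1.23710/1.232) = 1.00207.
In 86400 s of true time the clock registers 86400/1.00207 = 86221.7 s, so it loses 178 s.

lose 178 s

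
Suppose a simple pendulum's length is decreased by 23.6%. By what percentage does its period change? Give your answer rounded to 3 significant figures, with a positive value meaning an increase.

-12.6%

T ∝ √L, so T'/T = √(0.7640) = 0.8741.
Percentage change in T = (0.8741 − 1) × 100% = -12.6%.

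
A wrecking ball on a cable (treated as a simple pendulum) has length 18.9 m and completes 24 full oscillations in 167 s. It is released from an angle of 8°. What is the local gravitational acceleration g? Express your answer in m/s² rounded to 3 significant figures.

15.4 m/s²

T = 167/24 = 6.958 s.
From T = 2π√(L/g), g = 4π²L/T² = 4π² × 18.9/6.958² = 15.4 m/s².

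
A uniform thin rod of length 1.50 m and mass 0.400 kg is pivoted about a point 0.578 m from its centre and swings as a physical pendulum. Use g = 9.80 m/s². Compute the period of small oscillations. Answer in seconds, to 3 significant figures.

1.91 s

For a physical pendulum T = 2π√(I/(mgd)), with d = 0.5780 m from pivot to centre of mass.
I_cm = mL²/12 = 0.400 × 1.50²/12 = 0.07500 kg·m²; I = I_cm + md² = 0.07500 + 0.400 × 0.5780² = 0.2086 kg·m².
T = 2π√(0.2086/(0.400 × 9.80 × 0.5780)) = 1.91 s.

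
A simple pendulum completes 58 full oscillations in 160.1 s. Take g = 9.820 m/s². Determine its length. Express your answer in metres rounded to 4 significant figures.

T = 160.1/58 = 2.7603 s.
From T = 2π√(L/g), L = gT²/(4π²) = 9.820 × 2.7603²/(4π²) = 1.895 m.

1.895 m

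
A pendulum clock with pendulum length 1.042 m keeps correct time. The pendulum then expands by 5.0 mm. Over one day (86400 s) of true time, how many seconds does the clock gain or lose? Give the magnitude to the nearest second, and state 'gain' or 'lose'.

lose 207 s

T ∝ √L, so T'/T = √(1.04700/1.042) = 1.00240.
In 86400 s of true time the clock registers 86400/1.00240 = 86193.4 s, so it loses 207 s.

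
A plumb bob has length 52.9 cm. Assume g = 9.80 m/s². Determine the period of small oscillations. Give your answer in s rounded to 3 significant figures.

1.46 s

T = 2π√(L/g) = 2π√(0.529/9.80) = 2π × 0.2323 = 1.46 s.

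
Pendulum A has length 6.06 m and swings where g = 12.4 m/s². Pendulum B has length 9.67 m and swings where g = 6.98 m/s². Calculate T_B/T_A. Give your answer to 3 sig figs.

T = 2π√(L/g), so T_B/T_A = √((L_B/g_B)/(L_A/g_A)) = √((9.67/6.98)/(6.06/12.4)) = 1.68.

1.68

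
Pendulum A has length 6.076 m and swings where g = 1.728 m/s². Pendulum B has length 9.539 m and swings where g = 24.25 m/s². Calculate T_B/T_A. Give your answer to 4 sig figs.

T = 2π√(L/g), so T_B/T_A = √((L_B/g_B)/(L_A/g_A)) = √((9.539/24.25)/(6.076/1.728)) = 0.3345.

0.3345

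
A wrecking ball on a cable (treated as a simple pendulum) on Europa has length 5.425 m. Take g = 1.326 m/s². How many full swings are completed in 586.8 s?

46

T = 2π√(L/g) = 2π√(5.425/1.326) = 12.709 s.
Number of complete oscillations = ⌊586.8/12.709⌋ = ⌊46.172⌋ = 46.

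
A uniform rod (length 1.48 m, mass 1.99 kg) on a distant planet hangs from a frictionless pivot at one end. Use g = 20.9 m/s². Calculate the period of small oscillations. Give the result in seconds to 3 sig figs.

1.37 s

For a physical pendulum T = 2π√(I/(mgd)), with d = 0.7400 m from pivot to centre of mass.
I_cm = mL²/12 = 1.99 × 1.48²/12 = 0.3632 kg·m²; I = I_cm + md² = 0.3632 + 1.99 × 0.7400² = 1.453 kg·m².
T = 2π√(1.453/(1.99 × 20.9 × 0.7400)) = 1.37 s.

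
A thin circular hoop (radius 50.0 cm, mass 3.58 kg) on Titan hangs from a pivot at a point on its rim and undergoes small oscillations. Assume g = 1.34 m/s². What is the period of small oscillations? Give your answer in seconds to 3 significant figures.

5.43 s

I_cm = mr² = 0.8950 kg·m². The pivot is at distance d = 0.500 m from the centre of mass.
By the parallel-axis theorem, I = I_cm + md² = 0.8950 + 0.8950 = 1.790 kg·m².
T = 2π√(I/(mgd)) = 2π√(1.790/(3.58 × 1.34 × 0.500)) = 5.43 s.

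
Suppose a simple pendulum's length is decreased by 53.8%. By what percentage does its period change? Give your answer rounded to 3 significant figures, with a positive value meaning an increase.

T ∝ √L, so T'/T = √(0.4620) = 0.6797.
Percentage change in T = (0.6797 − 1) × 100% = -32.0%.

-32.0%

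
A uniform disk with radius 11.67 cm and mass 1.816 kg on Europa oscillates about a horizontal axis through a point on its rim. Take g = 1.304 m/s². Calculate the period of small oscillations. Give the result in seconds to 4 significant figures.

2.302 s

I_cm = ½mr² = 0.012366 kg·m². The pivot is at distance d = 0.1167 m from the centre of mass.
By the parallel-axis theorem, I = I_cm + md² = 0.012366 + 0.024732 = 0.037098 kg·m².
T = 2π√(I/(mgd)) = 2π√(0.037098/(1.816 × 1.304 × 0.1167)) = 2.302 s.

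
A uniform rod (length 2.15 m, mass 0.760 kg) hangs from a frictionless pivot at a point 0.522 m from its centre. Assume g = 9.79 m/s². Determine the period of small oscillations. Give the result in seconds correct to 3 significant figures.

2.25 s

For a physical pendulum T = 2π√(I/(mgd)), with d = 0.5220 m from pivot to centre of mass.
I_cm = mL²/12 = 0.760 × 2.15²/12 = 0.2928 kg·m²; I = I_cm + md² = 0.2928 + 0.760 × 0.5220² = 0.4998 kg·m².
T = 2π√(0.4998/(0.760 × 9.79 × 0.5220)) = 2.25 s.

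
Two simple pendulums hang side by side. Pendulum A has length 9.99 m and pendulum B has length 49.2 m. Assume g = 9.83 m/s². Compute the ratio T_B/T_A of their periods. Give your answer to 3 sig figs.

2.22

T ∝ √L, so T_B/T_A = √(L_B/L_A) = √(49.2/9.99) = 2.22.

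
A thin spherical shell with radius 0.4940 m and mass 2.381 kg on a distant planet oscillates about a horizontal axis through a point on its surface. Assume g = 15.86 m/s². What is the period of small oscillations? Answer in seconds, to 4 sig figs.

I_cm = (2/3)mr² = 0.38737 kg·m². The pivot is at distance d = 0.4940 m from the centre of mass.
By the parallel-axis theorem, I = I_cm + md² = 0.38737 + 0.58105 = 0.96842 kg·m².
T = 2π√(I/(mgd)) = 2π√(0.96842/(2.381 × 15.86 × 0.4940)) = 1.432 s.

1.432 s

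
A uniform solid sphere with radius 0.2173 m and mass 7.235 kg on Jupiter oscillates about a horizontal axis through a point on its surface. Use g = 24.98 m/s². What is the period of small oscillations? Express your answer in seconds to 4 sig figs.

0.6934 s

I_cm = (2/5)mr² = 0.13665 kg·m². The pivot is at distance d = 0.2173 m from the centre of mass.
By the parallel-axis theorem, I = I_cm + md² = 0.13665 + 0.34163 = 0.47828 kg·m².
T = 2π√(I/(mgd)) = 2π√(0.47828/(7.235 × 24.98 × 0.2173)) = 0.6934 s.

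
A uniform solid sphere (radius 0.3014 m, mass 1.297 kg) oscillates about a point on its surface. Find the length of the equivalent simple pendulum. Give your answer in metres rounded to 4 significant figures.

The equivalent simple-pendulum length is L_eq = I/(md), where I is about the pivot and d = 0.30140 m.
I_cm = (2/5)mR² = 0.047129 kg·m², so I = I_cm + md² = 0.047129 + 0.11782 = 0.16495 kg·m².
L_eq = 0.16495/(1.297 × 0.30140) = 0.4220 m.

0.4220 m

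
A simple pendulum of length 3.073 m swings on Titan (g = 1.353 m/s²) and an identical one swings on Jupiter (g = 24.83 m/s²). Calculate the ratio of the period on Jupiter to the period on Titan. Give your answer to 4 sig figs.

T ∝ 1/√g, so T₂/T₁ = √(g₁/g₂) = √(1.353/24.83) = 0.2334.

0.2334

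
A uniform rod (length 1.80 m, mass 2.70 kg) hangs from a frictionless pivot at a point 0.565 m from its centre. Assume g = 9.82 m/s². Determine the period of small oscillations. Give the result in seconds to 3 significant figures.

For a physical pendulum T = 2π√(I/(mgd)), with d = 0.5650 m from pivot to centre of mass.
I_cm = mL²/12 = 2.70 × 1.80²/12 = 0.7290 kg·m²; I = I_cm + md² = 0.7290 + 2.70 × 0.5650² = 1.591 kg·m².
T = 2π√(1.591/(2.70 × 9.82 × 0.5650)) = 2.05 s.

2.05 s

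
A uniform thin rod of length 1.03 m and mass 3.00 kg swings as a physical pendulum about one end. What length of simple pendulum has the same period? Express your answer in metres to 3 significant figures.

The equivalent simple-pendulum length is L_eq = I/(md), where I is about the pivot and d = 0.5150 m.
I_cm = (1/12)mL² = 0.2652 kg·m², so I = I_cm + md² = 0.2652 + 0.7957 = 1.061 kg·m².
L_eq = 1.061/(3.00 × 0.5150) = 0.687 m.

0.687 m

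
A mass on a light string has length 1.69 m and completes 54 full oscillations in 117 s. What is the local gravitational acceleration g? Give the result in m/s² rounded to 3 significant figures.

14.2 m/s²

T = 117/54 = 2.167 s.
From T = 2π√(L/g), g = 4π²L/T² = 4π² × 1.69/2.167² = 14.2 m/s².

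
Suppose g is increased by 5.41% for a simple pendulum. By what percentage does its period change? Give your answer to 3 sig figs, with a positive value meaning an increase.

T ∝ 1/√g, so T'/T = 1/√(1.054) = 0.9740.
Percentage change in T = (0.9740 − 1) × 100% = -2.60%.

-2.60%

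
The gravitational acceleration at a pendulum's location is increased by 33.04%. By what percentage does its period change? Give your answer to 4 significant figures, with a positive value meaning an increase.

T ∝ 1/√g, so T'/T = 1/√(1.3304) = 0.86698.
Percentage change in T = (0.86698 − 1) × 100% = -13.30%.

-13.30%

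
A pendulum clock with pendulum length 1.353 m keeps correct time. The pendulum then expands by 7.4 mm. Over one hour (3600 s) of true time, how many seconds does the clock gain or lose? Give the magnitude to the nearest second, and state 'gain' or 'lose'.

T ∝ √L, so T'/T = √(1.36040/1.353) = 1.00273.
In 3600 s of true time the clock registers 3600/1.00273 = 3590.2 s, so it loses 10 s.

lose 10 s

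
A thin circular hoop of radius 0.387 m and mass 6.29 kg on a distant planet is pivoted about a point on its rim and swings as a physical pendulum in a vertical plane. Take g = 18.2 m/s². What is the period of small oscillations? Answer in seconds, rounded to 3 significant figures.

I_cm = mr² = 0.9420 kg·m². The pivot is at distance d = 0.387 m from the centre of mass.
By the parallel-axis theorem, I = I_cm + md² = 0.9420 + 0.9420 = 1.884 kg·m².
T = 2π√(I/(mgd)) = 2π√(1.884/(6.29 × 18.2 × 0.387)) = 1.30 s.

1.30 s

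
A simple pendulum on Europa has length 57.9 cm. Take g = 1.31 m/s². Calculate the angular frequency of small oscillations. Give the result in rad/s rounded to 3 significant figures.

1.50 rad/s

ω = √(g/L) = √(1.31/0.579) = 1.50 rad/s.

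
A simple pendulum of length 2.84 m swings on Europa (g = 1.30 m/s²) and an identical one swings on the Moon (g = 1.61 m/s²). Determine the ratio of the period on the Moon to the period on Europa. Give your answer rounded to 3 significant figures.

T ∝ 1/√g, so T₂/T₁ = √(g₁/g₂) = √(1.30/1.61) = 0.899.

0.899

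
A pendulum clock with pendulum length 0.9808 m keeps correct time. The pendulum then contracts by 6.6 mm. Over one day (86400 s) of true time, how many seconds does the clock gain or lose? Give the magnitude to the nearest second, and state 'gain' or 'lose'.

T ∝ √L, so T'/T = √(0.97420/0.9808) = 0.996630.
In 86400 s of true time the clock registers 86400/0.996630 = 86692.2 s, so it gains 292 s.

gain 292 s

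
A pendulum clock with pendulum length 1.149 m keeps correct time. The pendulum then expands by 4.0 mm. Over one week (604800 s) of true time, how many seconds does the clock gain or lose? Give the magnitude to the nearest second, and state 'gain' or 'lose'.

T ∝ √L, so T'/T = √(1.15300/1.149) = 1.00174.
In 604800 s of true time the clock registers 604800/1.00174 = 603750.0 s, so it loses 1050 s.

lose 1050 s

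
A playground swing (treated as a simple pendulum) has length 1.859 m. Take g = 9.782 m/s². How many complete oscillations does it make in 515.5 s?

188

T = 2π√(L/g) = 2π√(1.859/9.782) = 2.7391 s.
Number of complete oscillations = ⌊515.5/2.7391⌋ = ⌊188.20⌋ = 188.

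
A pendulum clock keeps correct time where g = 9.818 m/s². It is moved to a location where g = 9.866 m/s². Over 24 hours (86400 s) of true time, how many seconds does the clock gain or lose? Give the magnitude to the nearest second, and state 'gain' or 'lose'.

gain 211 s

The clock's period scales as T ∝ 1/√g, so T'/T = √(9.818/9.866) = 0.997564.
In 86400 s of true time the clock registers 86400/0.997564 = 86610.9 s, so it gains 211 s.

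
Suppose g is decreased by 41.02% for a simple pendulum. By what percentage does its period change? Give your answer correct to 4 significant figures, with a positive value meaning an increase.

30.21%

T ∝ 1/√g, so T'/T = 1/√(0.58980) = 1.3021.
Percentage change in T = (1.3021 − 1) × 100% = 30.21%.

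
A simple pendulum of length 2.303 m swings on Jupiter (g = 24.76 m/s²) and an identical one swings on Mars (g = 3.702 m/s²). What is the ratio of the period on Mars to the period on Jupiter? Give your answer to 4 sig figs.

2.586

T ∝ 1/√g, so T₂/T₁ = √(g₁/g₂) = √(24.76/3.702) = 2.586.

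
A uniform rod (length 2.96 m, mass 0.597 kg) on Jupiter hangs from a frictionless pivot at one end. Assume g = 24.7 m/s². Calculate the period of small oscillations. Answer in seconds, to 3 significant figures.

1.78 s

For a physical pendulum T = 2π√(I/(mgd)), with d = 1.480 m from pivot to centre of mass.
I_cm = mL²/12 = 0.597 × 2.96²/12 = 0.4359 kg·m²; I = I_cm + md² = 0.4359 + 0.597 × 1.480² = 1.744 kg·m².
T = 2π√(1.744/(0.597 × 24.7 × 1.480)) = 1.78 s.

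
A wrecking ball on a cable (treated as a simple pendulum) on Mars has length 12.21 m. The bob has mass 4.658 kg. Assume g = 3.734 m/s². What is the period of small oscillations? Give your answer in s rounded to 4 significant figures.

11.36 s

T = 2π√(L/g) = 2π√(12.21/3.734) = 2π × 1.8083 = 11.36 s.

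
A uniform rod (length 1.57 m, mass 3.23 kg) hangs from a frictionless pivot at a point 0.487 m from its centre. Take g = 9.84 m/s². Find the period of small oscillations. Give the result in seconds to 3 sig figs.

1.91 s

For a physical pendulum T = 2π√(I/(mgd)), with d = 0.4870 m from pivot to centre of mass.
I_cm = mL²/12 = 3.23 × 1.57²/12 = 0.6635 kg·m²; I = I_cm + md² = 0.6635 + 3.23 × 0.4870² = 1.430 kg·m².
T = 2π√(1.430/(3.23 × 9.84 × 0.4870)) = 1.91 s.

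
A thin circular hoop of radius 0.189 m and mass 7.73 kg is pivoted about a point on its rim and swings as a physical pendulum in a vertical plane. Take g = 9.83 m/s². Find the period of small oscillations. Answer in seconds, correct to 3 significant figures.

I_cm = mr² = 0.2761 kg·m². The pivot is at distance d = 0.189 m from the centre of mass.
By the parallel-axis theorem, I = I_cm + md² = 0.2761 + 0.2761 = 0.5522 kg·m².
T = 2π√(I/(mgd)) = 2π√(0.5522/(7.73 × 9.83 × 0.189)) = 1.23 s.

1.23 s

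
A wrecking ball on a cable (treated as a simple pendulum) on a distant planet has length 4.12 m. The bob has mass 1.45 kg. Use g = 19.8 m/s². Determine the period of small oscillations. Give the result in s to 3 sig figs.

2.87 s

T = 2π√(L/g) = 2π√(4.12/19.8) = 2π × 0.4562 = 2.87 s.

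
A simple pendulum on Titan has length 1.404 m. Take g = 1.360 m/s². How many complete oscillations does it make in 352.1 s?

55

T = 2π√(L/g) = 2π√(1.404/1.360) = 6.3840 s.
Number of complete oscillations = ⌊352.1/6.3840⌋ = ⌊55.153⌋ = 55.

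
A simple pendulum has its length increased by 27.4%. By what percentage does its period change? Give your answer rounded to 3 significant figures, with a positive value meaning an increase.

12.9%

T ∝ √L, so T'/T = √(1.274) = 1.129.
Percentage change in T = (1.129 − 1) × 100% = 12.9%.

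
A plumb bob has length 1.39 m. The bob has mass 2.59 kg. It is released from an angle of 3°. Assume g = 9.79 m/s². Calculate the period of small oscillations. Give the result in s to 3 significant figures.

2.37 s

T = 2π√(L/g) = 2π√(1.39/9.79) = 2π × 0.3768 = 2.37 s.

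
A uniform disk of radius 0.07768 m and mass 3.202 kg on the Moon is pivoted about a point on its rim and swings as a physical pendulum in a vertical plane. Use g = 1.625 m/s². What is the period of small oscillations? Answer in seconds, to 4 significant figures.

1.682 s

I_cm = ½mr² = 0.0096607 kg·m². The pivot is at distance d = 0.07768 m from the centre of mass.
By the parallel-axis theorem, I = I_cm + md² = 0.0096607 + 0.019321 = 0.028982 kg·m².
T = 2π√(I/(mgd)) = 2π√(0.028982/(3.202 × 1.625 × 0.07768)) = 1.682 s.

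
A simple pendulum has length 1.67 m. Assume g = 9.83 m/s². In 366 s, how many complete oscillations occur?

141

T = 2π√(L/g) = 2π√(1.67/9.83) = 2.590 s.
Number of complete oscillations = ⌊366/2.590⌋ = ⌊141.3⌋ = 141.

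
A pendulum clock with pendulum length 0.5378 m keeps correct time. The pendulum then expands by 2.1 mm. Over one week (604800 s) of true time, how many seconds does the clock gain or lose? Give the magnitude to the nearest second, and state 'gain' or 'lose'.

T ∝ √L, so T'/T = √(0.53990/0.5378) = 1.00195.
In 604800 s of true time the clock registers 604800/1.00195 = 603622.6 s, so it loses 1177 s.

lose 1177 s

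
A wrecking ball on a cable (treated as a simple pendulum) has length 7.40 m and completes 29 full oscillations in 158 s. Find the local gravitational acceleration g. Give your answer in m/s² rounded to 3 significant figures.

9.84 m/s²

T = 158/29 = 5.448 s.
From T = 2π√(L/g), g = 4π²L/T² = 4π² × 7.40/5.448² = 9.84 m/s².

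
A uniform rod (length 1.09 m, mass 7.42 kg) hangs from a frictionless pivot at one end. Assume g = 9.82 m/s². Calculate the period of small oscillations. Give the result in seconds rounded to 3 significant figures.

For a physical pendulum T = 2π√(I/(mgd)), with d = 0.5450 m from pivot to centre of mass.
I_cm = mL²/12 = 7.42 × 1.09²/12 = 0.7346 kg·m²; I = I_cm + md² = 0.7346 + 7.42 × 0.5450² = 2.939 kg·m².
T = 2π√(2.939/(7.42 × 9.82 × 0.5450)) = 1.71 s.

1.71 s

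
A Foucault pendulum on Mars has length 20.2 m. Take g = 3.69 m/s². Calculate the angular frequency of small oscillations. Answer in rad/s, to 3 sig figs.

ω = √(g/L) = √(3.69/20.2) = 0.427 rad/s.

0.427 rad/s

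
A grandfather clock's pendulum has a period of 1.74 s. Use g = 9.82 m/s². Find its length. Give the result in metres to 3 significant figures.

0.753 m

From T = 2π√(L/g), L = gT²/(4π²) = 9.82 × 1.740²/(4π²) = 0.753 m.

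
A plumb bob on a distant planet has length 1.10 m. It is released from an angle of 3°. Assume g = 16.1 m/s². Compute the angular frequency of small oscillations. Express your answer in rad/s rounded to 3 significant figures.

ω = √(g/L) = √(16.1/1.10) = 3.83 rad/s.

3.83 rad/s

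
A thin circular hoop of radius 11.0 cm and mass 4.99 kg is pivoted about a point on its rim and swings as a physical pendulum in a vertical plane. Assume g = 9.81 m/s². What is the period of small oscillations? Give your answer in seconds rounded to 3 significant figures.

0.941 s

I_cm = mr² = 0.06038 kg·m². The pivot is at distance d = 0.110 m from the centre of mass.
By the parallel-axis theorem, I = I_cm + md² = 0.06038 + 0.06038 = 0.1208 kg·m².
T = 2π√(I/(mgd)) = 2π√(0.1208/(4.99 × 9.81 × 0.110)) = 0.941 s.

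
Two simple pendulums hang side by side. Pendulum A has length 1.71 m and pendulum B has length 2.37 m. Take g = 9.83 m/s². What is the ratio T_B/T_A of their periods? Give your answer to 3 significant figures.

1.18

T ∝ √L, so T_B/T_A = √(L_B/L_A) = √(2.37/1.71) = 1.18.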